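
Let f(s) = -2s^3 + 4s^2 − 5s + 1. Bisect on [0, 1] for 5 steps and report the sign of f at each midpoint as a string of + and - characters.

--+++

midpoint 0.5: f = -0.75 < 0 → [0, 0.5]
midpoint 0.25: f = -0.03125 < 0 → [0, 0.25]
midpoint 0.125: f = 0.433594 > 0 → [0.125, 0.25]
midpoint 0.1875: f = 0.1899 > 0 → [0.1875, 0.25]
midpoint 0.21875: f = 0.0767 > 0 → [0.21875, 0.25]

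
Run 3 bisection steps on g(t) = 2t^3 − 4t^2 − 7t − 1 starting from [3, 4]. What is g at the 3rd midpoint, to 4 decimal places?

midpoint 3.5: g = 11.25 > 0 → [3, 3.5]
midpoint 3.25: g = 2.65625 > 0 → [3, 3.25]
midpoint 3.125: g = -0.902344 < 0 → [3.125, 3.25]

-0.9023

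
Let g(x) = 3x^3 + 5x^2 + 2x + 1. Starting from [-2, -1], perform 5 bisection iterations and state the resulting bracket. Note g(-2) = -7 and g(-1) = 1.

[-1.375, -1.34375]

g(-1.5) = -0.875 < 0, so the root lies in [-1.5, -1]
g(-1.25) = 0.453125 > 0, so the root lies in [-1.5, -1.25]
g(-1.375) = -0.095703 < 0, so the root lies in [-1.375, -1.25]
g(-1.3125) = 0.2053 > 0, so the root lies in [-1.375, -1.3125]
g(-1.34375) = 0.0617 > 0, so the root lies in [-1.375, -1.34375]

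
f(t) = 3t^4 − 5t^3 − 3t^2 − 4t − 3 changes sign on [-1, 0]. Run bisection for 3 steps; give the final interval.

m = -0.5, f(m) = -0.9375 (−); new bracket [-1, -0.5]
m = -0.75, f(m) = 1.371094 (+); new bracket [-0.75, -0.5]
m = -0.625, f(m) = 0.006592 (+); new bracket [-0.625, -0.5]

[-0.625, -0.5]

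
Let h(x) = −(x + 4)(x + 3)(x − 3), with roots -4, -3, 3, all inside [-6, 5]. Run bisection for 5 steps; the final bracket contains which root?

3

midpoint -0.5: h = 30.625 > 0 → [-0.5, 5]
midpoint 2.25: h = 24.609375 > 0 → [2.25, 5]
midpoint 3.625: h = -31.572266 < 0 → [2.25, 3.625]
midpoint 2.9375: h = 2.5745 > 0 → [2.9375, 3.625]
midpoint 3.28125: h = -12.8631 < 0 → [2.9375, 3.28125]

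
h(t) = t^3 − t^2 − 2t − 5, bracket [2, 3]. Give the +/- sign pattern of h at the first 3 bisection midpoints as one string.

-++

m = 2.5, h(m) = -0.625 (−); new bracket [2.5, 3]
m = 2.75, h(m) = 2.734375 (+); new bracket [2.5, 2.75]
m = 2.625, h(m) = 0.947266 (+); new bracket [2.5, 2.625]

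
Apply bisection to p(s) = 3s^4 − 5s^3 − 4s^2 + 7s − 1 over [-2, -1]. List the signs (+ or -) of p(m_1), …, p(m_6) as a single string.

++--+-

m = -1.5, p(m) = 11.5625 (+); new bracket [-1.5, -1]
m = -1.25, p(m) = 1.089844 (+); new bracket [-1.25, -1]
m = -1.125, p(m) = -2.012939 (−); new bracket [-1.25, -1.125]
m = -1.1875, p(m) = -0.6147 (−); new bracket [-1.25, -1.1875]
m = -1.21875, p(m) = 0.1975 (+); new bracket [-1.21875, -1.1875]
m = -1.203125, p(m) = -0.2184 (−); new bracket [-1.21875, -1.203125]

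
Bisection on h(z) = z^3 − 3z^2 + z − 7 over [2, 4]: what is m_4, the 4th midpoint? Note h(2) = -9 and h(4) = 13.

z = 3 gives h = -4, negative; keep [3, 4]
z = 3.5 gives h = 2.625, positive; keep [3, 3.5]
z = 3.25 gives h = -1.109375, negative; keep [3.25, 3.5]
z = 3.375 gives h = 0.6465, positive; keep [3.25, 3.375]

3.375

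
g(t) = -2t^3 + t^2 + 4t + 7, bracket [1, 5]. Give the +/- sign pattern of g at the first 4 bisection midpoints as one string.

t = 3 gives g = -26, negative; keep [1, 3]
t = 2 gives g = 3, positive; keep [2, 3]
t = 2.5 gives g = -8, negative; keep [2, 2.5]
t = 2.25 gives g = -1.7188, negative; keep [2, 2.25]

-+--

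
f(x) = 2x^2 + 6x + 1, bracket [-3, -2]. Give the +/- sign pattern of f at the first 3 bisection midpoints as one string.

--+

f(-2.5) = -1.5 < 0, so the root lies in [-3, -2.5]
f(-2.75) = -0.375 < 0, so the root lies in [-3, -2.75]
f(-2.875) = 0.28125 > 0, so the root lies in [-2.875, -2.75]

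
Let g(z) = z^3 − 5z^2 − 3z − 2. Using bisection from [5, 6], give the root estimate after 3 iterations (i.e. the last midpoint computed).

5.625

g(5.5) = -3.375 < 0, so the root lies in [5.5, 6]
g(5.75) = 5.546875 > 0, so the root lies in [5.5, 5.75]
g(5.625) = 0.900391 > 0, so the root lies in [5.5, 5.625]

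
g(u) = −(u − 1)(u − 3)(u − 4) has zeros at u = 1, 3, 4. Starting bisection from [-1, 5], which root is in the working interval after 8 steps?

u = 2 gives g = -2, negative; keep [-1, 2]
u = 0.5 gives g = 4.375, positive; keep [0.5, 2]
u = 1.25 gives g = -1.203125, negative; keep [0.5, 1.25]
u = 0.875 gives g = 0.8301, positive; keep [0.875, 1.25]
u = 1.0625 gives g = -0.3557, negative; keep [0.875, 1.0625]
u = 0.96875 gives g = 0.1924, positive; keep [0.96875, 1.0625]
u = 1.015625 gives g = -0.0925, negative; keep [0.96875, 1.015625]
u = 0.9921875 gives g = 0.0472, positive; keep [0.9921875, 1.015625]

1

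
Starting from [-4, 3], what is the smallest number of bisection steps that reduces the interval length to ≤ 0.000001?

23

Width after n steps is 7/2^n. Need 2^n ≥ 7/0.000001 = 7000000.
2^22 = 4194304 < 7000000 ≤ 2^23 = 8388608, so n = 23.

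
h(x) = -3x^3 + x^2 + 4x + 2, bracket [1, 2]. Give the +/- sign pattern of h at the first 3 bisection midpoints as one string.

+--

h(1.5) = 0.125 > 0, so the root lies in [1.5, 2]
h(1.75) = -4.015625 < 0, so the root lies in [1.5, 1.75]
h(1.625) = -1.732422 < 0, so the root lies in [1.5, 1.625]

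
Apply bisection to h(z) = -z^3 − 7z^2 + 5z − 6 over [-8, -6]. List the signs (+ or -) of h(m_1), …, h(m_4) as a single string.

--+-

midpoint -7: h = -41 < 0 → [-8, -7]
midpoint -7.5: h = -15.375 < 0 → [-8, -7.5]
midpoint -7.75: h = 0.296875 > 0 → [-7.75, -7.5]
midpoint -7.625: h = -7.7871 < 0 → [-7.75, -7.625]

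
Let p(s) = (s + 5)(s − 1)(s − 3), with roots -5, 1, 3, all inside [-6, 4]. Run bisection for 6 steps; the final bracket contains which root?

-5

p(-1) = 32 > 0, so the root lies in [-6, -1]
p(-3.5) = 43.875 > 0, so the root lies in [-6, -3.5]
p(-4.75) = 11.140625 > 0, so the root lies in [-6, -4.75]
p(-5.375) = -20.0215 < 0, so the root lies in [-5.375, -4.75]
p(-5.0625) = -3.0549 < 0, so the root lies in [-5.0625, -4.75]
p(-4.90625) = 4.3778 > 0, so the root lies in [-5.0625, -4.90625]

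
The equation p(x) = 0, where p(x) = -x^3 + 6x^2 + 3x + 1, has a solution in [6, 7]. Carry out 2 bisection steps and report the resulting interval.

[6.25, 6.5]

p(6.5) = -0.625 < 0, so the root lies in [6, 6.5]
p(6.25) = 9.984375 > 0, so the root lies in [6.25, 6.5]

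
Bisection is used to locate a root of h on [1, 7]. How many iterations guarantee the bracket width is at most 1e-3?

13

Width after n steps is 6/2^n. Need 2^n ≥ 6/1e-3 = 6000.
2^12 = 4096 < 6000 ≤ 2^13 = 8192, so n = 13.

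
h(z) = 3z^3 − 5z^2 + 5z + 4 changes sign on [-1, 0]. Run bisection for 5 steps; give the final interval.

[-0.5, -0.46875]

h(-0.5) = -0.125 < 0, so the root lies in [-0.5, 0]
h(-0.25) = 2.390625 > 0, so the root lies in [-0.5, -0.25]
h(-0.375) = 1.263672 > 0, so the root lies in [-0.5, -0.375]
h(-0.4375) = 0.6042 > 0, so the root lies in [-0.5, -0.4375]
h(-0.46875) = 0.2486 > 0, so the root lies in [-0.5, -0.46875]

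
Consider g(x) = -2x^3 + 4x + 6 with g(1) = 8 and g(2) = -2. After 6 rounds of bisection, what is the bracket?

m = 1.5, g(m) = 5.25 (+); new bracket [1.5, 2]
m = 1.75, g(m) = 2.28125 (+); new bracket [1.75, 2]
m = 1.875, g(m) = 0.316406 (+); new bracket [1.875, 2]
m = 1.9375, g(m) = -0.7964 (−); new bracket [1.875, 1.9375]
m = 1.90625, g(m) = -0.2288 (−); new bracket [1.875, 1.90625]
m = 1.890625, g(m) = 0.0466 (+); new bracket [1.890625, 1.90625]

[1.890625, 1.90625]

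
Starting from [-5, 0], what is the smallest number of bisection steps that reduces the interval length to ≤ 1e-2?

Width after n steps is 5/2^n. Need 2^n ≥ 5/1e-2 = 500.
2^8 = 256 < 500 ≤ 2^9 = 512, so n = 9.

9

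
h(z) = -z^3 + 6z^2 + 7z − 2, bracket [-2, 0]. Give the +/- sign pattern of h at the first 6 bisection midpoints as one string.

m = -1, h(m) = -2 (−); new bracket [-2, -1]
m = -1.5, h(m) = 4.375 (+); new bracket [-1.5, -1]
m = -1.25, h(m) = 0.578125 (+); new bracket [-1.25, -1]
m = -1.125, h(m) = -0.8574 (−); new bracket [-1.25, -1.125]
m = -1.1875, h(m) = -0.177 (−); new bracket [-1.25, -1.1875]
m = -1.21875, h(m) = 0.1911 (+); new bracket [-1.21875, -1.1875]

-++--+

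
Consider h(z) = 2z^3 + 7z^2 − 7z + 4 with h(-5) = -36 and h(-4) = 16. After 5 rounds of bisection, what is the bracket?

z = -4.5 gives h = -5, negative; keep [-4.5, -4]
z = -4.25 gives h = 6.65625, positive; keep [-4.5, -4.25]
z = -4.375 gives h = 1.128906, positive; keep [-4.5, -4.375]
z = -4.4375 gives h = -1.8589, negative; keep [-4.4375, -4.375]
z = -4.40625 gives h = -0.346, negative; keep [-4.40625, -4.375]

[-4.40625, -4.375]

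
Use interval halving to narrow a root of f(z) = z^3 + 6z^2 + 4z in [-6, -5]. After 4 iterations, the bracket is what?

z = -5.5 gives f = -6.875, negative; keep [-5.5, -5]
z = -5.25 gives f = -0.328125, negative; keep [-5.25, -5]
z = -5.125 gives f = 2.482422, positive; keep [-5.25, -5.125]
z = -5.1875 gives f = 1.1145, positive; keep [-5.25, -5.1875]

[-5.25, -5.1875]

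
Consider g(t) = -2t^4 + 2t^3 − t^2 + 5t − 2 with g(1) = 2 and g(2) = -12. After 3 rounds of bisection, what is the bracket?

m = 1.5, g(m) = -0.125 (−); new bracket [1, 1.5]
m = 1.25, g(m) = 1.710938 (+); new bracket [1.25, 1.5]
m = 1.375, g(m) = 1.034668 (+); new bracket [1.375, 1.5]

[1.375, 1.5]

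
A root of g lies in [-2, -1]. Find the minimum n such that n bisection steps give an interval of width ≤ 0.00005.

Width after n steps is 1/2^n. Need 2^n ≥ 1/0.00005 = 20000.
2^14 = 16384 < 20000 ≤ 2^15 = 32768, so n = 15.

15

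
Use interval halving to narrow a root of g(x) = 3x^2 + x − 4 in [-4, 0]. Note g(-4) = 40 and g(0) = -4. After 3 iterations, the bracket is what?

midpoint -2: g = 6 > 0 → [-2, 0]
midpoint -1: g = -2 < 0 → [-2, -1]
midpoint -1.5: g = 1.25 > 0 → [-1.5, -1]

[-1.5, -1]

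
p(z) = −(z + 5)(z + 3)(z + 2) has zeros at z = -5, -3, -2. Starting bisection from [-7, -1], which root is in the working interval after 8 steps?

p(-4) = -2 < 0, so the root lies in [-7, -4]
p(-5.5) = 4.375 > 0, so the root lies in [-5.5, -4]
p(-4.75) = -1.203125 < 0, so the root lies in [-5.5, -4.75]
p(-5.125) = 0.8301 > 0, so the root lies in [-5.125, -4.75]
p(-4.9375) = -0.3557 < 0, so the root lies in [-5.125, -4.9375]
p(-5.03125) = 0.1924 > 0, so the root lies in [-5.03125, -4.9375]
p(-4.984375) = -0.0925 < 0, so the root lies in [-5.03125, -4.984375]
p(-5.0078125) = 0.0472 > 0, so the root lies in [-5.0078125, -4.984375]

-5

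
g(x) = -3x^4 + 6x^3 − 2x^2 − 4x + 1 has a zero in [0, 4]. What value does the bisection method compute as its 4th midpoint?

x = 2 gives g = -15, negative; keep [0, 2]
x = 1 gives g = -2, negative; keep [0, 1]
x = 0.5 gives g = -0.9375, negative; keep [0, 0.5]
x = 0.25 gives g = -0.043, negative; keep [0, 0.25]

0.25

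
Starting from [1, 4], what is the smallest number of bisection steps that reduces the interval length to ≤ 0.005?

Width after n steps is 3/2^n. Need 2^n ≥ 3/0.005 = 600.
2^9 = 512 < 600 ≤ 2^10 = 1024, so n = 10.

10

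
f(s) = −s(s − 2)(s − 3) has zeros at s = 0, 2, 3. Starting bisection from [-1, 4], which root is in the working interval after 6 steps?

0

m = 1.5, f(m) = -1.125 (−); new bracket [-1, 1.5]
m = 0.25, f(m) = -1.203125 (−); new bracket [-1, 0.25]
m = -0.375, f(m) = 3.005859 (+); new bracket [-0.375, 0.25]
m = -0.0625, f(m) = 0.3948 (+); new bracket [-0.0625, 0.25]
m = 0.09375, f(m) = -0.5194 (−); new bracket [-0.0625, 0.09375]
m = 0.015625, f(m) = -0.0925 (−); new bracket [-0.0625, 0.015625]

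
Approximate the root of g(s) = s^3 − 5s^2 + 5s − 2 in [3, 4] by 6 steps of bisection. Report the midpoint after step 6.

s = 3.5 gives g = -2.875, negative; keep [3.5, 4]
s = 3.75 gives g = -0.828125, negative; keep [3.75, 4]
s = 3.875 gives g = 0.482422, positive; keep [3.75, 3.875]
s = 3.8125 gives g = -0.198, negative; keep [3.8125, 3.875]
s = 3.84375 gives g = 0.1358, positive; keep [3.8125, 3.84375]
s = 3.828125 gives g = -0.0327, negative; keep [3.828125, 3.84375]

3.828125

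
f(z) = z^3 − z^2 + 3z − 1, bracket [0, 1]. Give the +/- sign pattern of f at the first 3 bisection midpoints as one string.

+-+

z = 0.5 gives f = 0.375, positive; keep [0, 0.5]
z = 0.25 gives f = -0.296875, negative; keep [0.25, 0.5]
z = 0.375 gives f = 0.037109, positive; keep [0.25, 0.375]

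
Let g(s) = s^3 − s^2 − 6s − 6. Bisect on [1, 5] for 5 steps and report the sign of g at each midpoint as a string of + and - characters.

s = 3 gives g = -6, negative; keep [3, 5]
s = 4 gives g = 18, positive; keep [3, 4]
s = 3.5 gives g = 3.625, positive; keep [3, 3.5]
s = 3.25 gives g = -1.7344, negative; keep [3.25, 3.5]
s = 3.375 gives g = 0.8027, positive; keep [3.25, 3.375]

-++-+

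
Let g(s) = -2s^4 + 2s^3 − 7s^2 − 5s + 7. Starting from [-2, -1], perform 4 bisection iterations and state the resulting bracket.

[-1.0625, -1]

s = -1.5 gives g = -18.125, negative; keep [-1.5, -1]
s = -1.25 gives g = -6.476562, negative; keep [-1.25, -1]
s = -1.125 gives g = -2.285645, negative; keep [-1.125, -1]
s = -1.0625 gives g = -0.5376, negative; keep [-1.0625, -1]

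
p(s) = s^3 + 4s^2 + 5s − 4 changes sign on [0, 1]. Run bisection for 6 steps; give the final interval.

[0.53125, 0.546875]

m = 0.5, p(m) = -0.375 (−); new bracket [0.5, 1]
m = 0.75, p(m) = 2.421875 (+); new bracket [0.5, 0.75]
m = 0.625, p(m) = 0.931641 (+); new bracket [0.5, 0.625]
m = 0.5625, p(m) = 0.2561 (+); new bracket [0.5, 0.5625]
m = 0.53125, p(m) = -0.0649 (−); new bracket [0.53125, 0.5625]
m = 0.546875, p(m) = 0.0942 (+); new bracket [0.53125, 0.546875]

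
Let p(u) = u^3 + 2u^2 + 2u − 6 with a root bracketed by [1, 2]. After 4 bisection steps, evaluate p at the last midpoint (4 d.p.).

midpoint 1.5: p = 4.875 > 0 → [1, 1.5]
midpoint 1.25: p = 1.578125 > 0 → [1, 1.25]
midpoint 1.125: p = 0.205078 > 0 → [1, 1.125]
midpoint 1.0625: p = -0.4177 < 0 → [1.0625, 1.125]

-0.4177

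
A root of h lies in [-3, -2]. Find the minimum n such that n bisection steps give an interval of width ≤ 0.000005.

Width after n steps is 1/2^n. Need 2^n ≥ 1/0.000005 = 200000.
2^17 = 131072 < 200000 ≤ 2^18 = 262144, so n = 18.

18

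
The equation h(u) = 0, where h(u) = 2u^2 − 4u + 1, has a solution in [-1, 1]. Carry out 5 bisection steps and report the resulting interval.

midpoint 0: h = 1 > 0 → [0, 1]
midpoint 0.5: h = -0.5 < 0 → [0, 0.5]
midpoint 0.25: h = 0.125 > 0 → [0.25, 0.5]
midpoint 0.375: h = -0.2188 < 0 → [0.25, 0.375]
midpoint 0.3125: h = -0.0547 < 0 → [0.25, 0.3125]

[0.25, 0.3125]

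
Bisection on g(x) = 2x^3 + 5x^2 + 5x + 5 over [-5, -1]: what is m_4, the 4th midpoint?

x = -3 gives g = -19, negative; keep [-3, -1]
x = -2 gives g = -1, negative; keep [-2, -1]
x = -1.5 gives g = 2, positive; keep [-2, -1.5]
x = -1.75 gives g = 0.8438, positive; keep [-2, -1.75]

-1.75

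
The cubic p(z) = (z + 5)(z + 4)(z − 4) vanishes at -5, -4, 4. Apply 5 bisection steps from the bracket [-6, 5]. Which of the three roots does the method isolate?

p(-0.5) = -70.875 < 0, so the root lies in [-0.5, 5]
p(2.25) = -79.296875 < 0, so the root lies in [2.25, 5]
p(3.625) = -24.662109 < 0, so the root lies in [3.625, 5]
p(4.3125) = 24.1907 > 0, so the root lies in [3.625, 4.3125]
p(3.96875) = -2.2334 < 0, so the root lies in [3.96875, 4.3125]

4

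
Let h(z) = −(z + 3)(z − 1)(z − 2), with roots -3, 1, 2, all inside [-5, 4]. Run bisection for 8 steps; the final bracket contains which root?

-3

z = -0.5 gives h = -9.375, negative; keep [-5, -0.5]
z = -2.75 gives h = -4.453125, negative; keep [-5, -2.75]
z = -3.875 gives h = 25.060547, positive; keep [-3.875, -2.75]
z = -3.3125 gives h = 7.1594, positive; keep [-3.3125, -2.75]
z = -3.03125 gives h = 0.6338, positive; keep [-3.03125, -2.75]
z = -2.890625 gives h = -2.0811, negative; keep [-3.03125, -2.890625]
z = -2.9609375 gives h = -0.7676, negative; keep [-3.03125, -2.9609375]
z = -2.99609375 gives h = -0.078, negative; keep [-3.03125, -2.99609375]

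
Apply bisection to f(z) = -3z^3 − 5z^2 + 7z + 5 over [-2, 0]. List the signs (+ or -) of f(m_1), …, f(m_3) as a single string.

f(-1) = -4 < 0, so the root lies in [-1, 0]
f(-0.5) = 0.625 > 0, so the root lies in [-1, -0.5]
f(-0.75) = -1.796875 < 0, so the root lies in [-0.75, -0.5]

-+-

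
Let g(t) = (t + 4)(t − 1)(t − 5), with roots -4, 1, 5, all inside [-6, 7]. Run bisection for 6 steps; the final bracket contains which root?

t = 0.5 gives g = 10.125, positive; keep [-6, 0.5]
t = -2.75 gives g = 36.328125, positive; keep [-6, -2.75]
t = -4.375 gives g = -18.896484, negative; keep [-4.375, -2.75]
t = -3.5625 gives g = 17.0916, positive; keep [-4.375, -3.5625]
t = -3.96875 gives g = 1.3926, positive; keep [-4.375, -3.96875]
t = -4.171875 gives g = -8.153, negative; keep [-4.171875, -3.96875]

-4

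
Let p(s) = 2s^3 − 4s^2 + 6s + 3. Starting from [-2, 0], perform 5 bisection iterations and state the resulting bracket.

[-0.4375, -0.375]

p(-1) = -9 < 0, so the root lies in [-1, 0]
p(-0.5) = -1.25 < 0, so the root lies in [-0.5, 0]
p(-0.25) = 1.21875 > 0, so the root lies in [-0.5, -0.25]
p(-0.375) = 0.082 > 0, so the root lies in [-0.5, -0.375]
p(-0.4375) = -0.5581 < 0, so the root lies in [-0.4375, -0.375]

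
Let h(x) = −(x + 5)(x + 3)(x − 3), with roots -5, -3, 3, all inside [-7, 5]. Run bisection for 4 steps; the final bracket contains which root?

3

h(-1) = 32 > 0, so the root lies in [-1, 5]
h(2) = 35 > 0, so the root lies in [2, 5]
h(3.5) = -27.625 < 0, so the root lies in [2, 3.5]
h(2.75) = 11.1406 > 0, so the root lies in [2.75, 3.5]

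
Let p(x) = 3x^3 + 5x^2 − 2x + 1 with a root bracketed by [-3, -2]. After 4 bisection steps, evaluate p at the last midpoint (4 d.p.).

midpoint -2.5: p = -9.625 < 0 → [-2.5, -2]
midpoint -2.25: p = -3.359375 < 0 → [-2.25, -2]
midpoint -2.125: p = -0.958984 < 0 → [-2.125, -2]
midpoint -2.0625: p = 0.0735 > 0 → [-2.125, -2.0625]

0.0735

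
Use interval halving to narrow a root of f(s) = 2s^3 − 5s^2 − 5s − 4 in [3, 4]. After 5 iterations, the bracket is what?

[3.40625, 3.4375]

m = 3.5, f(m) = 3 (+); new bracket [3, 3.5]
m = 3.25, f(m) = -4.40625 (−); new bracket [3.25, 3.5]
m = 3.375, f(m) = -0.941406 (−); new bracket [3.375, 3.5]
m = 3.4375, f(m) = 0.9683 (+); new bracket [3.375, 3.4375]
m = 3.40625, f(m) = -0.0016 (−); new bracket [3.40625, 3.4375]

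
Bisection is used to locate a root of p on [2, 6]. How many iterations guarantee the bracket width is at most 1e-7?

Width after n steps is 4/2^n. Need 2^n ≥ 4/1e-7 = 40000000.
2^25 = 33554432 < 40000000 ≤ 2^26 = 67108864, so n = 26.

26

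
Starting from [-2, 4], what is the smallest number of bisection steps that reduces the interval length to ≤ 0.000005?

21

Width after n steps is 6/2^n. Need 2^n ≥ 6/0.000005 = 1200000.
2^20 = 1048576 < 1200000 ≤ 2^21 = 2097152, so n = 21.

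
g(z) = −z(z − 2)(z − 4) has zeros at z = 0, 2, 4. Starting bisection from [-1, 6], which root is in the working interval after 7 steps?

g(2.5) = 1.875 > 0, so the root lies in [2.5, 6]
g(4.25) = -2.390625 < 0, so the root lies in [2.5, 4.25]
g(3.375) = 2.900391 > 0, so the root lies in [3.375, 4.25]
g(3.8125) = 1.2957 > 0, so the root lies in [3.8125, 4.25]
g(4.03125) = -0.2559 < 0, so the root lies in [3.8125, 4.03125]
g(3.921875) = 0.5889 > 0, so the root lies in [3.921875, 4.03125]
g(3.9765625) = 0.1842 > 0, so the root lies in [3.9765625, 4.03125]

4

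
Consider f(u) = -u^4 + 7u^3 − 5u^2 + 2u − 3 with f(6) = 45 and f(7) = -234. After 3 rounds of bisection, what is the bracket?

f(6.5) = -63.9375 < 0, so the root lies in [6, 6.5]
f(6.25) = -2.707031 < 0, so the root lies in [6, 6.25]
f(6.125) = 22.732178 > 0, so the root lies in [6.125, 6.25]

[6.125, 6.25]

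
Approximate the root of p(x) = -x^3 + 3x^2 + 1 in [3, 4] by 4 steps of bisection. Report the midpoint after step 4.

x = 3.5 gives p = -5.125, negative; keep [3, 3.5]
x = 3.25 gives p = -1.640625, negative; keep [3, 3.25]
x = 3.125 gives p = -0.220703, negative; keep [3, 3.125]
x = 3.0625 gives p = 0.4138, positive; keep [3.0625, 3.125]

3.0625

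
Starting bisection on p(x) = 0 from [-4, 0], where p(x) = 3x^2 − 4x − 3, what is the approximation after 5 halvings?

x = -2 gives p = 17, positive; keep [-2, 0]
x = -1 gives p = 4, positive; keep [-1, 0]
x = -0.5 gives p = -0.25, negative; keep [-1, -0.5]
x = -0.75 gives p = 1.6875, positive; keep [-0.75, -0.5]
x = -0.625 gives p = 0.6719, positive; keep [-0.625, -0.5]

-0.625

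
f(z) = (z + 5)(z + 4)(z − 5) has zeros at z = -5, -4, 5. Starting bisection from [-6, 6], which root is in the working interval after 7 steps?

midpoint 0: f = -100 < 0 → [0, 6]
midpoint 3: f = -112 < 0 → [3, 6]
midpoint 4.5: f = -40.375 < 0 → [4.5, 6]
midpoint 5.25: f = 23.7031 > 0 → [4.5, 5.25]
midpoint 4.875: f = -10.9551 < 0 → [4.875, 5.25]
midpoint 5.0625: f = 5.6995 > 0 → [4.875, 5.0625]
midpoint 4.96875: f = -2.794 < 0 → [4.96875, 5.0625]

5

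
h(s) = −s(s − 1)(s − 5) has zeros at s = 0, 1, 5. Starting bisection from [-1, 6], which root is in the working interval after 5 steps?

h(2.5) = 9.375 > 0, so the root lies in [2.5, 6]
h(4.25) = 10.359375 > 0, so the root lies in [4.25, 6]
h(5.125) = -2.642578 < 0, so the root lies in [4.25, 5.125]
h(4.6875) = 5.4016 > 0, so the root lies in [4.6875, 5.125]
h(4.90625) = 1.7967 > 0, so the root lies in [4.90625, 5.125]

5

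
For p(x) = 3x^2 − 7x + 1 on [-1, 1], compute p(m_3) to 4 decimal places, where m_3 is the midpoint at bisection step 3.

m = 0, p(m) = 1 (+); new bracket [0, 1]
m = 0.5, p(m) = -1.75 (−); new bracket [0, 0.5]
m = 0.25, p(m) = -0.5625 (−); new bracket [0, 0.25]

-0.5625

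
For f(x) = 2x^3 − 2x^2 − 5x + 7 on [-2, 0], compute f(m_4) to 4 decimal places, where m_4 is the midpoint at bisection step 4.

m = -1, f(m) = 8 (+); new bracket [-2, -1]
m = -1.5, f(m) = 3.25 (+); new bracket [-2, -1.5]
m = -1.75, f(m) = -1.09375 (−); new bracket [-1.75, -1.5]
m = -1.625, f(m) = 1.2617 (+); new bracket [-1.75, -1.625]

1.2617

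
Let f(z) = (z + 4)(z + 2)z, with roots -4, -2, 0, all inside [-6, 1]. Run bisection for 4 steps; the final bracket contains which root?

-4

m = -2.5, f(m) = 1.875 (+); new bracket [-6, -2.5]
m = -4.25, f(m) = -2.390625 (−); new bracket [-4.25, -2.5]
m = -3.375, f(m) = 2.900391 (+); new bracket [-4.25, -3.375]
m = -3.8125, f(m) = 1.2957 (+); new bracket [-4.25, -3.8125]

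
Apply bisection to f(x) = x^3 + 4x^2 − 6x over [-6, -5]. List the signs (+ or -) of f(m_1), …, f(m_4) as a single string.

midpoint -5.5: f = -12.375 < 0 → [-5.5, -5]
midpoint -5.25: f = -2.953125 < 0 → [-5.25, -5]
midpoint -5.125: f = 1.201172 > 0 → [-5.25, -5.125]
midpoint -5.1875: f = -0.8308 < 0 → [-5.1875, -5.125]

--+-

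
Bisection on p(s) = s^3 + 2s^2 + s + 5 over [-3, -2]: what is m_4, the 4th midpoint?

-2.4375

p(-2.5) = -0.625 < 0, so the root lies in [-2.5, -2]
p(-2.25) = 1.484375 > 0, so the root lies in [-2.5, -2.25]
p(-2.375) = 0.509766 > 0, so the root lies in [-2.5, -2.375]
p(-2.4375) = -0.0369 < 0, so the root lies in [-2.4375, -2.375]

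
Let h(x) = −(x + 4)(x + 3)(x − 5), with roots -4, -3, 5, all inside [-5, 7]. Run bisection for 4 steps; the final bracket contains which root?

5

m = 1, h(m) = 80 (+); new bracket [1, 7]
m = 4, h(m) = 56 (+); new bracket [4, 7]
m = 5.5, h(m) = -40.375 (−); new bracket [4, 5.5]
m = 4.75, h(m) = 16.9531 (+); new bracket [4.75, 5.5]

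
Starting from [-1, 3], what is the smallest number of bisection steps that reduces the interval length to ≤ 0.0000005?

Width after n steps is 4/2^n. Need 2^n ≥ 4/0.0000005 = 8000000.
2^22 = 4194304 < 8000000 ≤ 2^23 = 8388608, so n = 23.

23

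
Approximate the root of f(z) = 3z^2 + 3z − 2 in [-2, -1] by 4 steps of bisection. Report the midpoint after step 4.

midpoint -1.5: f = 0.25 > 0 → [-1.5, -1]
midpoint -1.25: f = -1.0625 < 0 → [-1.5, -1.25]
midpoint -1.375: f = -0.453125 < 0 → [-1.5, -1.375]
midpoint -1.4375: f = -0.1133 < 0 → [-1.5, -1.4375]

-1.4375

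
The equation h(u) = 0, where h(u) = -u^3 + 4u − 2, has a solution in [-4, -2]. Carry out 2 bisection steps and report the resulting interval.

m = -3, h(m) = 13 (+); new bracket [-3, -2]
m = -2.5, h(m) = 3.625 (+); new bracket [-2.5, -2]

[-2.5, -2]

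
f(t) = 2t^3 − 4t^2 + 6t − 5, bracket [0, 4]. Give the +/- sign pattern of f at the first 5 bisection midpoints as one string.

midpoint 2: f = 7 > 0 → [0, 2]
midpoint 1: f = -1 < 0 → [1, 2]
midpoint 1.5: f = 1.75 > 0 → [1, 1.5]
midpoint 1.25: f = 0.1562 > 0 → [1, 1.25]
midpoint 1.125: f = -0.4648 < 0 → [1.125, 1.25]

+-++-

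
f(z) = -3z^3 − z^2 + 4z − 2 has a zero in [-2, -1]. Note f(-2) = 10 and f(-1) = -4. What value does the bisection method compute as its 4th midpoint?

midpoint -1.5: f = -0.125 < 0 → [-2, -1.5]
midpoint -1.75: f = 4.015625 > 0 → [-1.75, -1.5]
midpoint -1.625: f = 1.732422 > 0 → [-1.625, -1.5]
midpoint -1.5625: f = 0.7527 > 0 → [-1.5625, -1.5]

-1.5625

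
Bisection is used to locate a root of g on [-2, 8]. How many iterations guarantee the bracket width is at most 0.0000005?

Width after n steps is 10/2^n. Need 2^n ≥ 10/0.0000005 = 20000000.
2^24 = 16777216 < 20000000 ≤ 2^25 = 33554432, so n = 25.

25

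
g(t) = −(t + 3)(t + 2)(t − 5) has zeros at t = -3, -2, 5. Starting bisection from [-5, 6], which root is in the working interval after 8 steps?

g(0.5) = 39.375 > 0, so the root lies in [0.5, 6]
g(3.25) = 57.421875 > 0, so the root lies in [3.25, 6]
g(4.625) = 18.943359 > 0, so the root lies in [4.625, 6]
g(5.3125) = -18.9954 < 0, so the root lies in [4.625, 5.3125]
g(4.96875) = 1.7354 > 0, so the root lies in [4.96875, 5.3125]
g(5.140625) = -8.1744 < 0, so the root lies in [4.96875, 5.140625]
g(5.0546875) = -3.1075 < 0, so the root lies in [4.96875, 5.0546875]
g(5.01171875) = -0.6583 < 0, so the root lies in [4.96875, 5.01171875]

5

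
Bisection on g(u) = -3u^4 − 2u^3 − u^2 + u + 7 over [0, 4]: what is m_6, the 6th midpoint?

1.0625

g(2) = -59 < 0, so the root lies in [0, 2]
g(1) = 2 > 0, so the root lies in [1, 2]
g(1.5) = -15.6875 < 0, so the root lies in [1, 1.5]
g(1.25) = -4.543 < 0, so the root lies in [1, 1.25]
g(1.125) = -0.7937 < 0, so the root lies in [1, 1.125]
g(1.0625) = 0.7114 > 0, so the root lies in [1.0625, 1.125]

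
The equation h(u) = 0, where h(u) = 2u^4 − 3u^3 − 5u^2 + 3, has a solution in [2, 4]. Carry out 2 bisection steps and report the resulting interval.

[2, 2.5]

h(3) = 39 > 0, so the root lies in [2, 3]
h(2.5) = 3 > 0, so the root lies in [2, 2.5]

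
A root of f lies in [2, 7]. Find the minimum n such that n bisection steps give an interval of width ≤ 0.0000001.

Width after n steps is 5/2^n. Need 2^n ≥ 5/0.0000001 = 50000000.
2^25 = 33554432 < 50000000 ≤ 2^26 = 67108864, so n = 26.

26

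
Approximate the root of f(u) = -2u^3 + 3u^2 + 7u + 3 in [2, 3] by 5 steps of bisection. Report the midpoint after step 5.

2.90625

midpoint 2.5: f = 8 > 0 → [2.5, 3]
midpoint 2.75: f = 3.34375 > 0 → [2.75, 3]
midpoint 2.875: f = 0.394531 > 0 → [2.875, 3]
midpoint 2.9375: f = -1.2456 < 0 → [2.875, 2.9375]
midpoint 2.90625: f = -0.4114 < 0 → [2.875, 2.90625]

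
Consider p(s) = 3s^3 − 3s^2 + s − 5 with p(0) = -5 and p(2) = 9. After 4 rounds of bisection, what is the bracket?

[1.5, 1.625]

midpoint 1: p = -4 < 0 → [1, 2]
midpoint 1.5: p = -0.125 < 0 → [1.5, 2]
midpoint 1.75: p = 3.640625 > 0 → [1.5, 1.75]
midpoint 1.625: p = 1.5762 > 0 → [1.5, 1.625]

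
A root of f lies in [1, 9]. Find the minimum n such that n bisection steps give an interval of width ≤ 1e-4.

Width after n steps is 8/2^n. Need 2^n ≥ 8/1e-4 = 80000.
2^16 = 65536 < 80000 ≤ 2^17 = 131072, so n = 17.

17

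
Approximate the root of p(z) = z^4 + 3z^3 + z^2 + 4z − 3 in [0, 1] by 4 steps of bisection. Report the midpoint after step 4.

p(0.5) = -0.3125 < 0, so the root lies in [0.5, 1]
p(0.75) = 2.144531 > 0, so the root lies in [0.5, 0.75]
p(0.625) = 0.775635 > 0, so the root lies in [0.5, 0.625]
p(0.5625) = 0.2005 > 0, so the root lies in [0.5, 0.5625]

0.5625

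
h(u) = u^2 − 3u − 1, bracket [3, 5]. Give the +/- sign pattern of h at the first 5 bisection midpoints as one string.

u = 4 gives h = 3, positive; keep [3, 4]
u = 3.5 gives h = 0.75, positive; keep [3, 3.5]
u = 3.25 gives h = -0.1875, negative; keep [3.25, 3.5]
u = 3.375 gives h = 0.2656, positive; keep [3.25, 3.375]
u = 3.3125 gives h = 0.0352, positive; keep [3.25, 3.3125]

++-++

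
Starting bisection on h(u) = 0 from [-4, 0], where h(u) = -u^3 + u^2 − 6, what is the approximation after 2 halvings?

-1

h(-2) = 6 > 0, so the root lies in [-2, 0]
h(-1) = -4 < 0, so the root lies in [-2, -1]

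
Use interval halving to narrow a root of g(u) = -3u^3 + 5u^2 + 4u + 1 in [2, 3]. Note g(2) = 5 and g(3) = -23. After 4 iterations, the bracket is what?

[2.25, 2.3125]

u = 2.5 gives g = -4.625, negative; keep [2, 2.5]
u = 2.25 gives g = 1.140625, positive; keep [2.25, 2.5]
u = 2.375 gives g = -1.486328, negative; keep [2.25, 2.375]
u = 2.3125 gives g = -0.1111, negative; keep [2.25, 2.3125]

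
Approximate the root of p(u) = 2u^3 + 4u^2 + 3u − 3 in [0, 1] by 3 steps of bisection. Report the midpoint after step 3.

0.625

midpoint 0.5: p = -0.25 < 0 → [0.5, 1]
midpoint 0.75: p = 2.34375 > 0 → [0.5, 0.75]
midpoint 0.625: p = 0.925781 > 0 → [0.5, 0.625]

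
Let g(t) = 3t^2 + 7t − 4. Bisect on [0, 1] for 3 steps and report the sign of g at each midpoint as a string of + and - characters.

g(0.5) = 0.25 > 0, so the root lies in [0, 0.5]
g(0.25) = -2.0625 < 0, so the root lies in [0.25, 0.5]
g(0.375) = -0.953125 < 0, so the root lies in [0.375, 0.5]

+--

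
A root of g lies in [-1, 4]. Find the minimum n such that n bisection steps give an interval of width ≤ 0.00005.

Width after n steps is 5/2^n. Need 2^n ≥ 5/0.00005 = 100000.
2^16 = 65536 < 100000 ≤ 2^17 = 131072, so n = 17.

17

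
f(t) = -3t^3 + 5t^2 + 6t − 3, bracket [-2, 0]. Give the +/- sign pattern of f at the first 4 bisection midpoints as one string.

midpoint -1: f = -1 < 0 → [-2, -1]
midpoint -1.5: f = 9.375 > 0 → [-1.5, -1]
midpoint -1.25: f = 3.171875 > 0 → [-1.25, -1]
midpoint -1.125: f = 0.8496 > 0 → [-1.125, -1]

-+++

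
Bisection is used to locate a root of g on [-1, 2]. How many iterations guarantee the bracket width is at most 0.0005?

Width after n steps is 3/2^n. Need 2^n ≥ 3/0.0005 = 6000.
2^12 = 4096 < 6000 ≤ 2^13 = 8192, so n = 13.

13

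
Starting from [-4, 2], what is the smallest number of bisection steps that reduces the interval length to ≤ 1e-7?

Width after n steps is 6/2^n. Need 2^n ≥ 6/1e-7 = 60000000.
2^25 = 33554432 < 60000000 ≤ 2^26 = 67108864, so n = 26.

26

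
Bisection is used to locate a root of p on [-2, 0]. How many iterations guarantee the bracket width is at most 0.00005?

16

Width after n steps is 2/2^n. Need 2^n ≥ 2/0.00005 = 40000.
2^15 = 32768 < 40000 ≤ 2^16 = 65536, so n = 16.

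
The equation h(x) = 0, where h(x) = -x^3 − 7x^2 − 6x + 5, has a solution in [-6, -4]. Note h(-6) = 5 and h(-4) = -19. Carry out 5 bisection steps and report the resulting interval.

[-5.875, -5.8125]

h(-5) = -15 < 0, so the root lies in [-6, -5]
h(-5.5) = -7.375 < 0, so the root lies in [-6, -5.5]
h(-5.75) = -1.828125 < 0, so the root lies in [-6, -5.75]
h(-5.875) = 1.4199 > 0, so the root lies in [-5.875, -5.75]
h(-5.8125) = -0.2449 < 0, so the root lies in [-5.875, -5.8125]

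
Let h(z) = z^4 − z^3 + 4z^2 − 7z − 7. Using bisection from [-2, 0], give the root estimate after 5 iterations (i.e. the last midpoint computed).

z = -1 gives h = 6, positive; keep [-1, 0]
z = -0.5 gives h = -2.3125, negative; keep [-1, -0.5]
z = -0.75 gives h = 1.238281, positive; keep [-0.75, -0.5]
z = -0.625 gives h = -0.6658, negative; keep [-0.75, -0.625]
z = -0.6875 gives h = 0.2515, positive; keep [-0.6875, -0.625]

-0.6875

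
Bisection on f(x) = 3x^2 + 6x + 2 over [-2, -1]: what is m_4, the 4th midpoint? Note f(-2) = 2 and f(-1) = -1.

-1.5625

m = -1.5, f(m) = -0.25 (−); new bracket [-2, -1.5]
m = -1.75, f(m) = 0.6875 (+); new bracket [-1.75, -1.5]
m = -1.625, f(m) = 0.171875 (+); new bracket [-1.625, -1.5]
m = -1.5625, f(m) = -0.0508 (−); new bracket [-1.625, -1.5625]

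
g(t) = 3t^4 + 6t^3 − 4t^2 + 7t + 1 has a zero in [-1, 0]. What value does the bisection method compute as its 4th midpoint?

t = -0.5 gives g = -4.0625, negative; keep [-0.5, 0]
t = -0.25 gives g = -1.082031, negative; keep [-0.25, 0]
t = -0.125 gives g = 0.051514, positive; keep [-0.25, -0.125]
t = -0.1875 gives g = -0.489, negative; keep [-0.1875, -0.125]

-0.1875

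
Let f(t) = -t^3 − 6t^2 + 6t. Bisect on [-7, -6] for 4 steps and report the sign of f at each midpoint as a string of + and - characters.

t = -6.5 gives f = -17.875, negative; keep [-7, -6.5]
t = -6.75 gives f = -6.328125, negative; keep [-7, -6.75]
t = -6.875 gives f = 0.107422, positive; keep [-6.875, -6.75]
t = -6.8125 gives f = -3.1667, negative; keep [-6.875, -6.8125]

--+-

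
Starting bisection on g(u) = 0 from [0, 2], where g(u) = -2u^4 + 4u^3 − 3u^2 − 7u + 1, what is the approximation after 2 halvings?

0.5

m = 1, g(m) = -7 (−); new bracket [0, 1]
m = 0.5, g(m) = -2.875 (−); new bracket [0, 0.5]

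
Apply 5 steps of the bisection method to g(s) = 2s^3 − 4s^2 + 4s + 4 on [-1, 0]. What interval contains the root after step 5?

[-0.59375, -0.5625]

g(-0.5) = 0.75 > 0, so the root lies in [-1, -0.5]
g(-0.75) = -2.09375 < 0, so the root lies in [-0.75, -0.5]
g(-0.625) = -0.550781 < 0, so the root lies in [-0.625, -0.5]
g(-0.5625) = 0.1284 > 0, so the root lies in [-0.625, -0.5625]
g(-0.59375) = -0.2038 < 0, so the root lies in [-0.59375, -0.5625]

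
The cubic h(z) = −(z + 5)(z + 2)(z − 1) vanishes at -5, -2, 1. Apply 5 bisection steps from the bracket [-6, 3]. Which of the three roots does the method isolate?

z = -1.5 gives h = 4.375, positive; keep [-1.5, 3]
z = 0.75 gives h = 3.953125, positive; keep [0.75, 3]
z = 1.875 gives h = -23.310547, negative; keep [0.75, 1.875]
z = 1.3125 gives h = -6.5344, negative; keep [0.75, 1.3125]
z = 1.03125 gives h = -0.5713, negative; keep [0.75, 1.03125]

1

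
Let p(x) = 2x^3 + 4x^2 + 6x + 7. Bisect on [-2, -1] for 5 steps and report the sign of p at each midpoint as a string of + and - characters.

+---+

p(-1.5) = 0.25 > 0, so the root lies in [-2, -1.5]
p(-1.75) = -1.96875 < 0, so the root lies in [-1.75, -1.5]
p(-1.625) = -0.769531 < 0, so the root lies in [-1.625, -1.5]
p(-1.5625) = -0.2388 < 0, so the root lies in [-1.5625, -1.5]
p(-1.53125) = 0.0107 > 0, so the root lies in [-1.5625, -1.53125]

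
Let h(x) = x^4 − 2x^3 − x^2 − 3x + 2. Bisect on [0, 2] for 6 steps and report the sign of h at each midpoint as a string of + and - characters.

-+----

midpoint 1: h = -3 < 0 → [0, 1]
midpoint 0.5: h = 0.0625 > 0 → [0.5, 1]
midpoint 0.75: h = -1.339844 < 0 → [0.5, 0.75]
midpoint 0.625: h = -0.6013 < 0 → [0.5, 0.625]
midpoint 0.5625: h = -0.2598 < 0 → [0.5, 0.5625]
midpoint 0.53125: h = -0.0962 < 0 → [0.5, 0.53125]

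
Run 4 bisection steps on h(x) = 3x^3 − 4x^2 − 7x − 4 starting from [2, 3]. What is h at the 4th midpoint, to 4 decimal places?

-1.3816

h(2.5) = 0.375 > 0, so the root lies in [2, 2.5]
h(2.25) = -5.828125 < 0, so the root lies in [2.25, 2.5]
h(2.375) = -2.998047 < 0, so the root lies in [2.375, 2.5]
h(2.4375) = -1.3816 < 0, so the root lies in [2.4375, 2.5]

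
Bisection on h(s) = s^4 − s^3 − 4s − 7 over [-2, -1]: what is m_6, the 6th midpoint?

midpoint -1.5: h = 7.4375 > 0 → [-1.5, -1]
midpoint -1.25: h = 2.394531 > 0 → [-1.25, -1]
midpoint -1.125: h = 0.525635 > 0 → [-1.125, -1]
midpoint -1.0625: h = -0.2761 < 0 → [-1.125, -1.0625]
midpoint -1.09375: h = 0.1145 > 0 → [-1.09375, -1.0625]
midpoint -1.078125: h = -0.0833 < 0 → [-1.09375, -1.078125]

-1.078125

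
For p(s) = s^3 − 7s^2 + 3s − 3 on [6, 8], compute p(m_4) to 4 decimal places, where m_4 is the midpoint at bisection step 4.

midpoint 7: p = 18 > 0 → [6, 7]
midpoint 6.5: p = -4.625 < 0 → [6.5, 7]
midpoint 6.75: p = 5.859375 > 0 → [6.5, 6.75]
midpoint 6.625: p = 0.416 > 0 → [6.5, 6.625]

0.4160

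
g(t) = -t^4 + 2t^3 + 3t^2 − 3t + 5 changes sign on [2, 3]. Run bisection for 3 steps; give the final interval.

[2.875, 3]

m = 2.5, g(m) = 8.4375 (+); new bracket [2.5, 3]
m = 2.75, g(m) = 3.839844 (+); new bracket [2.75, 3]
m = 2.875, g(m) = 0.378662 (+); new bracket [2.875, 3]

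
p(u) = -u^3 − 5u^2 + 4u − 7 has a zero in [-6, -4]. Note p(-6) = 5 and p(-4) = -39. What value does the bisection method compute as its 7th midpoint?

-5.890625

p(-5) = -27 < 0, so the root lies in [-6, -5]
p(-5.5) = -13.875 < 0, so the root lies in [-6, -5.5]
p(-5.75) = -5.203125 < 0, so the root lies in [-6, -5.75]
p(-5.875) = -0.2988 < 0, so the root lies in [-6, -5.875]
p(-5.9375) = 2.3005 > 0, so the root lies in [-5.9375, -5.875]
p(-5.90625) = 0.9884 > 0, so the root lies in [-5.90625, -5.875]
p(-5.890625) = 0.3417 > 0, so the root lies in [-5.890625, -5.875]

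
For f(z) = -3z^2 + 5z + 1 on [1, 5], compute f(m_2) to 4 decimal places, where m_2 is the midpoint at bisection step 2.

m = 3, f(m) = -11 (−); new bracket [1, 3]
m = 2, f(m) = -1 (−); new bracket [1, 2]

-1.0000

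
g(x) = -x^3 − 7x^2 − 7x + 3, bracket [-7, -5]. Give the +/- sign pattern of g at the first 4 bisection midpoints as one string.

m = -6, g(m) = 9 (+); new bracket [-6, -5]
m = -5.5, g(m) = -3.875 (−); new bracket [-6, -5.5]
m = -5.75, g(m) = 1.921875 (+); new bracket [-5.75, -5.5]
m = -5.625, g(m) = -1.1309 (−); new bracket [-5.75, -5.625]

+-+-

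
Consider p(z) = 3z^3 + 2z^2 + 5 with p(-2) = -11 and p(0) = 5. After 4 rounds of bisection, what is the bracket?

p(-1) = 4 > 0, so the root lies in [-2, -1]
p(-1.5) = -0.625 < 0, so the root lies in [-1.5, -1]
p(-1.25) = 2.265625 > 0, so the root lies in [-1.5, -1.25]
p(-1.375) = 0.9824 > 0, so the root lies in [-1.5, -1.375]

[-1.5, -1.375]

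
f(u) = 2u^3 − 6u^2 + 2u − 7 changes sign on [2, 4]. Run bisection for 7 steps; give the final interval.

f(3) = -1 < 0, so the root lies in [3, 4]
f(3.5) = 12.25 > 0, so the root lies in [3, 3.5]
f(3.25) = 4.78125 > 0, so the root lies in [3, 3.25]
f(3.125) = 1.6914 > 0, so the root lies in [3, 3.125]
f(3.0625) = 0.2974 > 0, so the root lies in [3, 3.0625]
f(3.03125) = -0.3632 < 0, so the root lies in [3.03125, 3.0625]
f(3.046875) = -0.0359 < 0, so the root lies in [3.046875, 3.0625]

[3.046875, 3.0625]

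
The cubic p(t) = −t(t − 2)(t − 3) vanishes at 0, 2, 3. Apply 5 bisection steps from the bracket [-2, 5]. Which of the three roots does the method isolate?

0

m = 1.5, p(m) = -1.125 (−); new bracket [-2, 1.5]
m = -0.25, p(m) = 1.828125 (+); new bracket [-0.25, 1.5]
m = 0.625, p(m) = -2.041016 (−); new bracket [-0.25, 0.625]
m = 0.1875, p(m) = -0.9558 (−); new bracket [-0.25, 0.1875]
m = -0.03125, p(m) = 0.1924 (+); new bracket [-0.03125, 0.1875]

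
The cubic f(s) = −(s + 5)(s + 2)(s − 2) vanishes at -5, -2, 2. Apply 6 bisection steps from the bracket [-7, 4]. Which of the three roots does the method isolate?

f(-1.5) = 6.125 > 0, so the root lies in [-1.5, 4]
f(1.25) = 15.234375 > 0, so the root lies in [1.25, 4]
f(2.625) = -22.041016 < 0, so the root lies in [1.25, 2.625]
f(1.9375) = 1.7073 > 0, so the root lies in [1.9375, 2.625]
f(2.28125) = -8.7674 < 0, so the root lies in [1.9375, 2.28125]
f(2.109375) = -3.1954 < 0, so the root lies in [1.9375, 2.109375]

2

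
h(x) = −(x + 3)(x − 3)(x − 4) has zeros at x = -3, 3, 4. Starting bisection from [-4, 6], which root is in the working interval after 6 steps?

-3

x = 1 gives h = -24, negative; keep [-4, 1]
x = -1.5 gives h = -37.125, negative; keep [-4, -1.5]
x = -2.75 gives h = -9.703125, negative; keep [-4, -2.75]
x = -3.375 gives h = 17.6309, positive; keep [-3.375, -2.75]
x = -3.0625 gives h = 2.676, positive; keep [-3.0625, -2.75]
x = -2.90625 gives h = -3.8241, negative; keep [-3.0625, -2.90625]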